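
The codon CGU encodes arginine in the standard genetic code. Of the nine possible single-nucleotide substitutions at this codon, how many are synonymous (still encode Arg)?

3

Position 1: none → 0 synonymous.
Position 2: none → 0 synonymous.
Position 3: CGC, CGA, CGG → 3 synonymous.
Total: 0 + 0 + 3 = 3.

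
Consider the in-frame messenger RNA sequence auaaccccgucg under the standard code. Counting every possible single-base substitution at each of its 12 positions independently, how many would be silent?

11

Codon 1 (AUA, Ile): 2 synonymous substitutions.
Codon 2 (ACC, Thr): 3 synonymous substitutions.
Codon 3 (CCG, Pro): 3 synonymous substitutions.
Codon 4 (UCG, Ser): 3 synonymous substitutions.
Total: 2 + 3 + 3 + 3 = 11.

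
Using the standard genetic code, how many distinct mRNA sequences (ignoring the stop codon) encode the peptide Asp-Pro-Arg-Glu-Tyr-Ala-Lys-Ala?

Asp: 2 codons.
Pro: 4 codons.
Arg: 6 codons.
Glu: 2 codons.
Tyr: 2 codons.
Ala: 4 codons.
Lys: 2 codons.
Ala: 4 codons.
2 × 4 × 6 × 2 × 2 × 4 × 2 × 4 = 6144.

6144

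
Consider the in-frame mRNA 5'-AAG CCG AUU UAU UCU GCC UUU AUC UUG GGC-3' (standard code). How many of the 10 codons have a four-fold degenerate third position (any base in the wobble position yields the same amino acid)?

4

Codon 1 AAG (Lys): third position 2-fold.
Codon 2 CCG (Pro): third position 4-fold.
Codon 3 AUU (Ile): third position 3-fold.
Codon 4 UAU (Tyr): third position 2-fold.
Codon 5 UCU (Ser): third position 4-fold.
Codon 6 GCC (Ala): third position 4-fold.
Codon 7 UUU (Phe): third position 2-fold.
Codon 8 AUC (Ile): third position 3-fold.
Codon 9 UUG (Leu): third position 2-fold.
Codon 10 GGC (Gly): third position 4-fold.
Four-fold degenerate third positions: 4.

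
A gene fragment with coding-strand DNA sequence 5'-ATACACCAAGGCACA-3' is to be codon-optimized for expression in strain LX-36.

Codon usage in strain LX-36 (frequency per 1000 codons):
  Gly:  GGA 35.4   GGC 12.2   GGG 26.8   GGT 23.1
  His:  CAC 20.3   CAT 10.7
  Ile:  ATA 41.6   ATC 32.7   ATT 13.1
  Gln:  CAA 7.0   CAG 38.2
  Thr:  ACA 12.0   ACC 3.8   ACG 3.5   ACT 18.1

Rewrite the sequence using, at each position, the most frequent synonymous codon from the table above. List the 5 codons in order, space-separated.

ATA CAC CAG GGA ACT

Codon 1 (Ile): best is ATA at 41.6.
Codon 2 (His): best is CAC at 20.3.
Codon 3 (Gln): best is CAG at 38.2.
Codon 4 (Gly): best is GGA at 35.4.
Codon 5 (Thr): best is ACT at 18.1.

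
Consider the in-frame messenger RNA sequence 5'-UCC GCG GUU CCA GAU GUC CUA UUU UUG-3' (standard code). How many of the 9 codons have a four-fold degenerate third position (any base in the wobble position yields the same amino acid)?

Codon 1 UCC (Ser): third position 4-fold.
Codon 2 GCG (Ala): third position 4-fold.
Codon 3 GUU (Val): third position 4-fold.
Codon 4 CCA (Pro): third position 4-fold.
Codon 5 GAU (Asp): third position 2-fold.
Codon 6 GUC (Val): third position 4-fold.
Codon 7 CUA (Leu): third position 4-fold.
Codon 8 UUU (Phe): third position 2-fold.
Codon 9 UUG (Leu): third position 2-fold.
Four-fold degenerate third positions: 6.

6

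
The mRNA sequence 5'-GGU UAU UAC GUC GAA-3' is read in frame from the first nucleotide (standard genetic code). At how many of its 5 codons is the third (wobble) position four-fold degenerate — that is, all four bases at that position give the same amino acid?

2

Codon 1 GGU (Gly): third position 4-fold.
Codon 2 UAU (Tyr): third position 2-fold.
Codon 3 UAC (Tyr): third position 2-fold.
Codon 4 GUC (Val): third position 4-fold.
Codon 5 GAA (Glu): third position 2-fold.
Four-fold degenerate third positions: 2.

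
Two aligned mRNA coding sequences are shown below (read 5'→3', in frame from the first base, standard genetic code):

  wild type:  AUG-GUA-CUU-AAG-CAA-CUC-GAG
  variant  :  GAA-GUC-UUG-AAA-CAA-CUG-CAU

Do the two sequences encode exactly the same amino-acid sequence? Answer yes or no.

Codon 1: AUG Met / GAA Glu — nonsynonymous.
Codon 2: GUA Val / GUC Val — synonymous.
Codon 3: CUU Leu / UUG Leu — synonymous.
Codon 4: AAG Lys / AAA Lys — synonymous.
Codon 5: CAA Gln / CAA Gln — identical.
Codon 6: CUC Leu / CUG Leu — synonymous.
Codon 7: GAG Glu / CAU His — nonsynonymous.
Nonsynonymous differences: 2 → different protein.

no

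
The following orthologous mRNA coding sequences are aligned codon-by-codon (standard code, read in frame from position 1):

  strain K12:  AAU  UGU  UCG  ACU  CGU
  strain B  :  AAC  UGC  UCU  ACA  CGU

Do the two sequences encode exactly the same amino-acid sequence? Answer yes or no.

Codon 1: AAU Asn / AAC Asn — synonymous.
Codon 2: UGU Cys / UGC Cys — synonymous.
Codon 3: UCG Ser / UCU Ser — synonymous.
Codon 4: ACU Thr / ACA Thr — synonymous.
Codon 5: CGU Arg / CGU Arg — identical.
Nonsynonymous differences: 0 → same protein.

yes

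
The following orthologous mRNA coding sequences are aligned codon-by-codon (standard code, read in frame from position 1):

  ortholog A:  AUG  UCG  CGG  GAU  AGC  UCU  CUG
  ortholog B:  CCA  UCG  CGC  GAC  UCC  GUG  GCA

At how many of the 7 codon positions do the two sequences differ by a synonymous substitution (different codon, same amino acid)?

Codon 1: AUG Met / CCA Pro — nonsynonymous.
Codon 2: UCG Ser / UCG Ser — identical.
Codon 3: CGG Arg / CGC Arg — synonymous.
Codon 4: GAU Asp / GAC Asp — synonymous.
Codon 5: AGC Ser / UCC Ser — synonymous.
Codon 6: UCU Ser / GUG Val — nonsynonymous.
Codon 7: CUG Leu / GCA Ala — nonsynonymous.
Synonymous differences: 3.

3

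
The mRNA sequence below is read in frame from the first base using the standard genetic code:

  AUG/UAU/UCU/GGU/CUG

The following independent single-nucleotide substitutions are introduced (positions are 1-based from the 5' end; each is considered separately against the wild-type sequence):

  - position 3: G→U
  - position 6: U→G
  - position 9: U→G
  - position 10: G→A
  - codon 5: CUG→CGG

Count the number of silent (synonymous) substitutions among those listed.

Codon 1: AUG (Met) → AUU (Ile) — missense.
Codon 2: UAU (Tyr) → UAG (Stop) — nonsense.
Codon 3: UCU (Ser) → UCG (Ser) — synonymous.
Codon 4: GGU (Gly) → AGU (Ser) — missense.
Codon 5: CUG (Leu) → CGG (Arg) — missense.
Synonymous: 1 of 5.

1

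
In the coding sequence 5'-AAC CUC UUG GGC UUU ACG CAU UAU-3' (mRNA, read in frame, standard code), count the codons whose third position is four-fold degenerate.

Codon 1 AAC (Asn): third position 2-fold.
Codon 2 CUC (Leu): third position 4-fold.
Codon 3 UUG (Leu): third position 2-fold.
Codon 4 GGC (Gly): third position 4-fold.
Codon 5 UUU (Phe): third position 2-fold.
Codon 6 ACG (Thr): third position 4-fold.
Codon 7 CAU (His): third position 2-fold.
Codon 8 UAU (Tyr): third position 2-fold.
Four-fold degenerate third positions: 3.

3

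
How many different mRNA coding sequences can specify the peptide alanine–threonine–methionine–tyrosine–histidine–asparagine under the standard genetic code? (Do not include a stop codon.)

Ala: 4 codons.
Thr: 4 codons.
Met: 1 codon.
Tyr: 2 codons.
His: 2 codons.
Asn: 2 codons.
4 × 4 × 1 × 2 × 2 × 2 = 128.

128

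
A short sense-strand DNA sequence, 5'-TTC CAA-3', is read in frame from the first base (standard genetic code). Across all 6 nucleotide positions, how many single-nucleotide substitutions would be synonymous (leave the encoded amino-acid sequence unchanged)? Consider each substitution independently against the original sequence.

2

Codon 1 (TTC, Phe): 1 synonymous substitution.
Codon 2 (CAA, Gln): 1 synonymous substitution.
Total: 1 + 1 = 2.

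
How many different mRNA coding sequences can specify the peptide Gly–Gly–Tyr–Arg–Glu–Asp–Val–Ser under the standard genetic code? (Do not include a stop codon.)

18432

Gly: 4 codons.
Gly: 4 codons.
Tyr: 2 codons.
Arg: 6 codons.
Glu: 2 codons.
Asp: 2 codons.
Val: 4 codons.
Ser: 6 codons.
4 × 4 × 2 × 6 × 2 × 2 × 4 × 6 = 18432.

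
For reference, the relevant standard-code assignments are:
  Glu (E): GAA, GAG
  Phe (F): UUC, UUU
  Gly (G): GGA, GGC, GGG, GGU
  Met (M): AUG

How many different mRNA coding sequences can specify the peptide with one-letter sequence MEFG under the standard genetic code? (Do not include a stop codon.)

16

Met: 1 codon.
Glu: 2 codons.
Phe: 2 codons.
Gly: 4 codons.
1 × 2 × 2 × 4 = 16.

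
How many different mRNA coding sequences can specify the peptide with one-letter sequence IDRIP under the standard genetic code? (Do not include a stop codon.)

Ile: 3 codons.
Asp: 2 codons.
Arg: 6 codons.
Ile: 3 codons.
Pro: 4 codons.
3 × 2 × 6 × 3 × 4 = 432.

432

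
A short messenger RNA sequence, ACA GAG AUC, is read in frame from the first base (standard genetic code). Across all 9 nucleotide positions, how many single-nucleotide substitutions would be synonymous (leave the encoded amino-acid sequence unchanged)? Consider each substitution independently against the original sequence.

6

Codon 1 (ACA, Thr): 3 synonymous substitutions.
Codon 2 (GAG, Glu): 1 synonymous substitution.
Codon 3 (AUC, Ile): 2 synonymous substitutions.
Total: 3 + 1 + 2 = 6.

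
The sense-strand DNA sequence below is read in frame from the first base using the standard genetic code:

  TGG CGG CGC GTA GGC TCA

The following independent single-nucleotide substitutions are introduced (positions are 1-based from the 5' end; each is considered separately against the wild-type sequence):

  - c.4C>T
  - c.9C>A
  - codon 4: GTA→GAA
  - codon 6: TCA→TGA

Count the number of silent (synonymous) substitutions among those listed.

Codon 2: CGG (Arg) → TGG (Trp) — missense.
Codon 3: CGC (Arg) → CGA (Arg) — synonymous.
Codon 4: GTA (Val) → GAA (Glu) — missense.
Codon 6: TCA (Ser) → TGA (Stop) — nonsense.
Synonymous: 1 of 4.

1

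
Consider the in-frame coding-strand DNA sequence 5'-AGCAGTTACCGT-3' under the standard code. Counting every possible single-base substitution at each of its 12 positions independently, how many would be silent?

Codon 1 (AGC, Ser): 1 synonymous substitution.
Codon 2 (AGT, Ser): 1 synonymous substitution.
Codon 3 (TAC, Tyr): 1 synonymous substitution.
Codon 4 (CGT, Arg): 3 synonymous substitutions.
Total: 1 + 1 + 1 + 3 = 6.

6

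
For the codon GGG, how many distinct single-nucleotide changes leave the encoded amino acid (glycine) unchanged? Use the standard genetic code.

Position 1: none → 0 synonymous.
Position 2: none → 0 synonymous.
Position 3: GGT, GGC, GGA → 3 synonymous.
Total: 0 + 0 + 3 = 3.

3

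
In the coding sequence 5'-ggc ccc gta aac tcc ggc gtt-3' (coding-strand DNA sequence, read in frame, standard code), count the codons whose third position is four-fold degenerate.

6

Codon 1 GGC (Gly): third position 4-fold.
Codon 2 CCC (Pro): third position 4-fold.
Codon 3 GTA (Val): third position 4-fold.
Codon 4 AAC (Asn): third position 2-fold.
Codon 5 TCC (Ser): third position 4-fold.
Codon 6 GGC (Gly): third position 4-fold.
Codon 7 GTT (Val): third position 4-fold.
Four-fold degenerate third positions: 6.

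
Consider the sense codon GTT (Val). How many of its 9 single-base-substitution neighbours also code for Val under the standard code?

Position 1: none → 0 synonymous.
Position 2: none → 0 synonymous.
Position 3: GTC, GTA, GTG → 3 synonymous.
Total: 0 + 0 + 3 = 3.

3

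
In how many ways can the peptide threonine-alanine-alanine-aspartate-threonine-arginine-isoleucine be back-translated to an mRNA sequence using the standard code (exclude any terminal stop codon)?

Thr: 4 codons.
Ala: 4 codons.
Ala: 4 codons.
Asp: 2 codons.
Thr: 4 codons.
Arg: 6 codons.
Ile: 3 codons.
4 × 4 × 4 × 2 × 4 × 6 × 3 = 9216.

9216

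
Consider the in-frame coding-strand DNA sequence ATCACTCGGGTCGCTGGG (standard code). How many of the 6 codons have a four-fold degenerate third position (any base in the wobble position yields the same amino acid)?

Codon 1 ATC (Ile): third position 3-fold.
Codon 2 ACT (Thr): third position 4-fold.
Codon 3 CGG (Arg): third position 4-fold.
Codon 4 GTC (Val): third position 4-fold.
Codon 5 GCT (Ala): third position 4-fold.
Codon 6 GGG (Gly): third position 4-fold.
Four-fold degenerate third positions: 5.

5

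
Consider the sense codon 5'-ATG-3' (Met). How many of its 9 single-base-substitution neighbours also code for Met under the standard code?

Position 1: none → 0 synonymous.
Position 2: none → 0 synonymous.
Position 3: none → 0 synonymous.
Total: 0 + 0 + 0 = 0.

0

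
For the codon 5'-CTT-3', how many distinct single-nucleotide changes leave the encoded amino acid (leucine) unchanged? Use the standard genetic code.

3

Position 1: none → 0 synonymous.
Position 2: none → 0 synonymous.
Position 3: CTC, CTA, CTG → 3 synonymous.
Total: 0 + 0 + 3 = 3.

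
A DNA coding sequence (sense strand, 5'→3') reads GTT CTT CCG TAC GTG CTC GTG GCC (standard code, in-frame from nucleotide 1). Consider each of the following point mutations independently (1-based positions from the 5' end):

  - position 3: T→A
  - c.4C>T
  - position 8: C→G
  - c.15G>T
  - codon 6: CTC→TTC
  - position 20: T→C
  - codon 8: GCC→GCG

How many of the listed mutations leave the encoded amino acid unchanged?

Codon 1: GTT (Val) → GTA (Val) — synonymous.
Codon 2: CTT (Leu) → TTT (Phe) — missense.
Codon 3: CCG (Pro) → CGG (Arg) — missense.
Codon 5: GTG (Val) → GTT (Val) — synonymous.
Codon 6: CTC (Leu) → TTC (Phe) — missense.
Codon 7: GTG (Val) → GCG (Ala) — missense.
Codon 8: GCC (Ala) → GCG (Ala) — synonymous.
Synonymous: 3 of 7.

3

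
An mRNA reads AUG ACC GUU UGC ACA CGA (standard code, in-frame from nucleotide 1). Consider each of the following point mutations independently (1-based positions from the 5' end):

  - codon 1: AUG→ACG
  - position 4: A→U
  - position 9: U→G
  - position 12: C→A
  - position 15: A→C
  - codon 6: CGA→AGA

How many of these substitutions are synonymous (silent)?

Codon 1: AUG (Met) → ACG (Thr) — missense.
Codon 2: ACC (Thr) → UCC (Ser) — missense.
Codon 3: GUU (Val) → GUG (Val) — synonymous.
Codon 4: UGC (Cys) → UGA (Stop) — nonsense.
Codon 5: ACA (Thr) → ACC (Thr) — synonymous.
Codon 6: CGA (Arg) → AGA (Arg) — synonymous.
Synonymous: 3 of 6.

3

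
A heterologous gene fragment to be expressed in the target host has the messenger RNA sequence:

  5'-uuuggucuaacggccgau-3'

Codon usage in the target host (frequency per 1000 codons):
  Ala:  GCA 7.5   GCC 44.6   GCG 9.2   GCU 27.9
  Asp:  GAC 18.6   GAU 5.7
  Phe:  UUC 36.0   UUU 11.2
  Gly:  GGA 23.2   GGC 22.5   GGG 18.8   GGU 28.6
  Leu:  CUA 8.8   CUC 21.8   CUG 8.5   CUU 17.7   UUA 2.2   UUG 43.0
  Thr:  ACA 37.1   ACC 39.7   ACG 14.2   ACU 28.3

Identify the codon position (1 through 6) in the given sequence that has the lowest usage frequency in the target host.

6

Codon 1 UUU (Phe): 11.2 per 1000.
Codon 2 GGU (Gly): 28.6 per 1000.
Codon 3 CUA (Leu): 8.8 per 1000.
Codon 4 ACG (Thr): 14.2 per 1000.
Codon 5 GCC (Ala): 44.6 per 1000.
Codon 6 GAU (Asp): 5.7 per 1000.
Lowest frequency is 5.7 at codon 6.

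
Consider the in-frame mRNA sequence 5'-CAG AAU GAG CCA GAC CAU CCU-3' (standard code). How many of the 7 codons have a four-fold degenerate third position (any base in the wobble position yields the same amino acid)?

2

Codon 1 CAG (Gln): third position 2-fold.
Codon 2 AAU (Asn): third position 2-fold.
Codon 3 GAG (Glu): third position 2-fold.
Codon 4 CCA (Pro): third position 4-fold.
Codon 5 GAC (Asp): third position 2-fold.
Codon 6 CAU (His): third position 2-fold.
Codon 7 CCU (Pro): third position 4-fold.
Four-fold degenerate third positions: 2.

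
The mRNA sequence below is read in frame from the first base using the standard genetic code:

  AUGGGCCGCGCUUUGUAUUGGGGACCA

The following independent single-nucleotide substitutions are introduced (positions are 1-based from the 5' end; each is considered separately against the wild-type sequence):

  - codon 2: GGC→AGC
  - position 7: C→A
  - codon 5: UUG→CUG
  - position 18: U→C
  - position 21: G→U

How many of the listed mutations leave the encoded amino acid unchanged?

Codon 2: GGC (Gly) → AGC (Ser) — missense.
Codon 3: CGC (Arg) → AGC (Ser) — missense.
Codon 5: UUG (Leu) → CUG (Leu) — synonymous.
Codon 6: UAU (Tyr) → UAC (Tyr) — synonymous.
Codon 7: UGG (Trp) → UGU (Cys) — missense.
Synonymous: 2 of 5.

2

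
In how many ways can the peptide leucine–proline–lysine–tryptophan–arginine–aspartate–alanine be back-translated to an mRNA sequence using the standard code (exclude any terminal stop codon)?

2304

Leu: 6 codons.
Pro: 4 codons.
Lys: 2 codons.
Trp: 1 codon.
Arg: 6 codons.
Asp: 2 codons.
Ala: 4 codons.
6 × 4 × 2 × 1 × 6 × 2 × 4 = 2304.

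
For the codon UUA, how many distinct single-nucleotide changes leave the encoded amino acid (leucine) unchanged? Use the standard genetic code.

Position 1: CUA → 1 synonymous.
Position 2: none → 0 synonymous.
Position 3: UUG → 1 synonymous.
Total: 1 + 0 + 1 = 2.

2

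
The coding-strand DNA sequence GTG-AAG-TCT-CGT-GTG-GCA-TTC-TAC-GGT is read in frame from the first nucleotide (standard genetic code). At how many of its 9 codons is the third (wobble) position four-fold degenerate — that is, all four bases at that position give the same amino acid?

6

Codon 1 GTG (Val): third position 4-fold.
Codon 2 AAG (Lys): third position 2-fold.
Codon 3 TCT (Ser): third position 4-fold.
Codon 4 CGT (Arg): third position 4-fold.
Codon 5 GTG (Val): third position 4-fold.
Codon 6 GCA (Ala): third position 4-fold.
Codon 7 TTC (Phe): third position 2-fold.
Codon 8 TAC (Tyr): third position 2-fold.
Codon 9 GGT (Gly): third position 4-fold.
Four-fold degenerate third positions: 6.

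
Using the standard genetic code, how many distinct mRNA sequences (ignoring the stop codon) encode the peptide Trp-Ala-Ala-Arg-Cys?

Trp: 1 codon.
Ala: 4 codons.
Ala: 4 codons.
Arg: 6 codons.
Cys: 2 codons.
1 × 4 × 4 × 6 × 2 = 192.

192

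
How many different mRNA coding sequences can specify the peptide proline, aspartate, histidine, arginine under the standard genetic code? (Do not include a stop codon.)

Pro: 4 codons.
Asp: 2 codons.
His: 2 codons.
Arg: 6 codons.
4 × 2 × 2 × 6 = 96.

96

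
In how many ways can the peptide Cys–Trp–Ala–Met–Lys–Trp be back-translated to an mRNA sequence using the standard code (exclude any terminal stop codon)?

Cys: 2 codons.
Trp: 1 codon.
Ala: 4 codons.
Met: 1 codon.
Lys: 2 codons.
Trp: 1 codon.
2 × 1 × 4 × 1 × 2 × 1 = 16.

16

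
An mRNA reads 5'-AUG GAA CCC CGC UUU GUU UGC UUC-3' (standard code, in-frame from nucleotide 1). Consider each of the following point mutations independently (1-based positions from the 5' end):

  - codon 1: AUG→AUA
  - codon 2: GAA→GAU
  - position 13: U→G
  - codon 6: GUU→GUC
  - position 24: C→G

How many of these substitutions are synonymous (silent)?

Codon 1: AUG (Met) → AUA (Ile) — missense.
Codon 2: GAA (Glu) → GAU (Asp) — missense.
Codon 5: UUU (Phe) → GUU (Val) — missense.
Codon 6: GUU (Val) → GUC (Val) — synonymous.
Codon 8: UUC (Phe) → UUG (Leu) — missense.
Synonymous: 1 of 5.

1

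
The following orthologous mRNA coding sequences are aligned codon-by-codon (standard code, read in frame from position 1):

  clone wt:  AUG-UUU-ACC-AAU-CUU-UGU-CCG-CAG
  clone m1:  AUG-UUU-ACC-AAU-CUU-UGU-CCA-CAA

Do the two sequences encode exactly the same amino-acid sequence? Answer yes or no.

Codon 1: AUG Met / AUG Met — identical.
Codon 2: UUU Phe / UUU Phe — identical.
Codon 3: ACC Thr / ACC Thr — identical.
Codon 4: AAU Asn / AAU Asn — identical.
Codon 5: CUU Leu / CUU Leu — identical.
Codon 6: UGU Cys / UGU Cys — identical.
Codon 7: CCG Pro / CCA Pro — synonymous.
Codon 8: CAG Gln / CAA Gln — synonymous.
Nonsynonymous differences: 0 → same protein.

yes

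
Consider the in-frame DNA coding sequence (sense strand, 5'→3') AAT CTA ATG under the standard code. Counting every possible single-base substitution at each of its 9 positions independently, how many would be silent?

5

Codon 1 (AAT, Asn): 1 synonymous substitution.
Codon 2 (CTA, Leu): 4 synonymous substitutions.
Codon 3 (ATG, Met): 0 synonymous substitutions.
Total: 1 + 4 + 0 = 5.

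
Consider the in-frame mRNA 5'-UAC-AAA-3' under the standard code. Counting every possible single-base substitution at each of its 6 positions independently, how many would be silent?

Codon 1 (UAC, Tyr): 1 synonymous substitution.
Codon 2 (AAA, Lys): 1 synonymous substitution.
Total: 1 + 1 = 2.

2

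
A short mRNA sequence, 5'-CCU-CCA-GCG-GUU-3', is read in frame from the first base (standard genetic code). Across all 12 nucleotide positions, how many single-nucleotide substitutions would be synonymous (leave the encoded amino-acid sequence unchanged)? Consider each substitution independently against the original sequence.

Codon 1 (CCU, Pro): 3 synonymous substitutions.
Codon 2 (CCA, Pro): 3 synonymous substitutions.
Codon 3 (GCG, Ala): 3 synonymous substitutions.
Codon 4 (GUU, Val): 3 synonymous substitutions.
Total: 3 + 3 + 3 + 3 = 12.

12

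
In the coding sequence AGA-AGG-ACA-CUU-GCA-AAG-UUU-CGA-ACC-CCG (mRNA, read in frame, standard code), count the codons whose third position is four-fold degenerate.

Codon 1 AGA (Arg): third position 2-fold.
Codon 2 AGG (Arg): third position 2-fold.
Codon 3 ACA (Thr): third position 4-fold.
Codon 4 CUU (Leu): third position 4-fold.
Codon 5 GCA (Ala): third position 4-fold.
Codon 6 AAG (Lys): third position 2-fold.
Codon 7 UUU (Phe): third position 2-fold.
Codon 8 CGA (Arg): third position 4-fold.
Codon 9 ACC (Thr): third position 4-fold.
Codon 10 CCG (Pro): third position 4-fold.
Four-fold degenerate third positions: 6.

6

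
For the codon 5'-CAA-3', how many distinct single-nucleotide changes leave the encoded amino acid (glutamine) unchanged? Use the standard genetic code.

Position 1: none → 0 synonymous.
Position 2: none → 0 synonymous.
Position 3: CAG → 1 synonymous.
Total: 0 + 0 + 1 = 1.

1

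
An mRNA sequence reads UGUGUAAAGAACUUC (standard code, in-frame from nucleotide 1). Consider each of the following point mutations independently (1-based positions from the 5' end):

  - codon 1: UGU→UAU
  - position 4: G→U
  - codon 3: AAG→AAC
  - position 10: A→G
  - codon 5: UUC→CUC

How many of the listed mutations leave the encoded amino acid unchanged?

Codon 1: UGU (Cys) → UAU (Tyr) — missense.
Codon 2: GUA (Val) → UUA (Leu) — missense.
Codon 3: AAG (Lys) → AAC (Asn) — missense.
Codon 4: AAC (Asn) → GAC (Asp) — missense.
Codon 5: UUC (Phe) → CUC (Leu) — missense.
Synonymous: 0 of 5.

0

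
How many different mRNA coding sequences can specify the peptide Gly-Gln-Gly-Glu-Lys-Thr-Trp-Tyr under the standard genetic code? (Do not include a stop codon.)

1024

Gly: 4 codons.
Gln: 2 codons.
Gly: 4 codons.
Glu: 2 codons.
Lys: 2 codons.
Thr: 4 codons.
Trp: 1 codon.
Tyr: 2 codons.
4 × 2 × 4 × 2 × 2 × 4 × 1 × 2 = 1024.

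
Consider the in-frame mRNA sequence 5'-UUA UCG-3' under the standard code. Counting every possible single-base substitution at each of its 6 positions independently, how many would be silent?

Codon 1 (UUA, Leu): 2 synonymous substitutions.
Codon 2 (UCG, Ser): 3 synonymous substitutions.
Total: 2 + 3 = 5.

5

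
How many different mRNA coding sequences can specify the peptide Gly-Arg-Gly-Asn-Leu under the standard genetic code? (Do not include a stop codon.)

Gly: 4 codons.
Arg: 6 codons.
Gly: 4 codons.
Asn: 2 codons.
Leu: 6 codons.
4 × 6 × 4 × 2 × 6 = 1152.

1152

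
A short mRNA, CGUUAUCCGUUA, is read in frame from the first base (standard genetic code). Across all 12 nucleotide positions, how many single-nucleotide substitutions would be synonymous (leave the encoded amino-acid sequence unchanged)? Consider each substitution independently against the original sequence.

9

Codon 1 (CGU, Arg): 3 synonymous substitutions.
Codon 2 (UAU, Tyr): 1 synonymous substitution.
Codon 3 (CCG, Pro): 3 synonymous substitutions.
Codon 4 (UUA, Leu): 2 synonymous substitutions.
Total: 3 + 1 + 3 + 2 = 9.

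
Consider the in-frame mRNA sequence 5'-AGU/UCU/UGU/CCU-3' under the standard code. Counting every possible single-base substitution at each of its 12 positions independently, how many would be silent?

Codon 1 (AGU, Ser): 1 synonymous substitution.
Codon 2 (UCU, Ser): 3 synonymous substitutions.
Codon 3 (UGU, Cys): 1 synonymous substitution.
Codon 4 (CCU, Pro): 3 synonymous substitutions.
Total: 1 + 3 + 1 + 3 = 8.

8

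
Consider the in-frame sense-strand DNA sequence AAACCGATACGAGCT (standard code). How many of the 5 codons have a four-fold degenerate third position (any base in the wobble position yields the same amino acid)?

Codon 1 AAA (Lys): third position 2-fold.
Codon 2 CCG (Pro): third position 4-fold.
Codon 3 ATA (Ile): third position 3-fold.
Codon 4 CGA (Arg): third position 4-fold.
Codon 5 GCT (Ala): third position 4-fold.
Four-fold degenerate third positions: 3.

3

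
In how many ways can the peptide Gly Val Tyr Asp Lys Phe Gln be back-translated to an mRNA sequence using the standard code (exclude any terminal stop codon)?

512

Gly: 4 codons.
Val: 4 codons.
Tyr: 2 codons.
Asp: 2 codons.
Lys: 2 codons.
Phe: 2 codons.
Gln: 2 codons.
4 × 4 × 2 × 2 × 2 × 2 × 2 = 512.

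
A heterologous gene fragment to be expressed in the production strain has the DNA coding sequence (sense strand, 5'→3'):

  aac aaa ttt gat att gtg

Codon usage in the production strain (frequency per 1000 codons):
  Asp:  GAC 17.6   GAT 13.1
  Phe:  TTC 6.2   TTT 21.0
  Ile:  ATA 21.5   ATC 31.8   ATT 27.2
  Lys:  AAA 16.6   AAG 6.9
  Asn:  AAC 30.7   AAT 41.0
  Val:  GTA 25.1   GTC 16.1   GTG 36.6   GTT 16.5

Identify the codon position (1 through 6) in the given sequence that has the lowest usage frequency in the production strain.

Codon 1 AAC (Asn): 30.7 per 1000.
Codon 2 AAA (Lys): 16.6 per 1000.
Codon 3 TTT (Phe): 21.0 per 1000.
Codon 4 GAT (Asp): 13.1 per 1000.
Codon 5 ATT (Ile): 27.2 per 1000.
Codon 6 GTG (Val): 36.6 per 1000.
Lowest frequency is 13.1 at codon 4.

4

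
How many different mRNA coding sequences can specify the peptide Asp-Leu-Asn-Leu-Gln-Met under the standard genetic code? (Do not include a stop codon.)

Asp: 2 codons.
Leu: 6 codons.
Asn: 2 codons.
Leu: 6 codons.
Gln: 2 codons.
Met: 1 codon.
2 × 6 × 2 × 6 × 2 × 1 = 288.

288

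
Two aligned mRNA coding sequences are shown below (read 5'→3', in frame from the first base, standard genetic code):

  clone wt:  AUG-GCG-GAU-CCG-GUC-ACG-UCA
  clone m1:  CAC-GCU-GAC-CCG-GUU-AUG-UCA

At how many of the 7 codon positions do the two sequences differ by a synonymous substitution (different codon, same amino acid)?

3

Codon 1: AUG Met / CAC His — nonsynonymous.
Codon 2: GCG Ala / GCU Ala — synonymous.
Codon 3: GAU Asp / GAC Asp — synonymous.
Codon 4: CCG Pro / CCG Pro — identical.
Codon 5: GUC Val / GUU Val — synonymous.
Codon 6: ACG Thr / AUG Met — nonsynonymous.
Codon 7: UCA Ser / UCA Ser — identical.
Synonymous differences: 3.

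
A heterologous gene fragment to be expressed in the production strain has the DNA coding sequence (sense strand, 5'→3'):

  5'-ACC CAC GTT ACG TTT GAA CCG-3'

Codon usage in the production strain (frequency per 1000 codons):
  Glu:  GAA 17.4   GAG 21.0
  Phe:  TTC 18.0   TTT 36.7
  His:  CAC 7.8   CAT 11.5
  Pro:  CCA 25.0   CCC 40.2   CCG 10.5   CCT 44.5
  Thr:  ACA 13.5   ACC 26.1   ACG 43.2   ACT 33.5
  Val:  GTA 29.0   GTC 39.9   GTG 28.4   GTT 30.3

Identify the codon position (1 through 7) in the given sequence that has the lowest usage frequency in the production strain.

Codon 1 ACC (Thr): 26.1 per 1000.
Codon 2 CAC (His): 7.8 per 1000.
Codon 3 GTT (Val): 30.3 per 1000.
Codon 4 ACG (Thr): 43.2 per 1000.
Codon 5 TTT (Phe): 36.7 per 1000.
Codon 6 GAA (Glu): 17.4 per 1000.
Codon 7 CCG (Pro): 10.5 per 1000.
Lowest frequency is 7.8 at codon 2.

2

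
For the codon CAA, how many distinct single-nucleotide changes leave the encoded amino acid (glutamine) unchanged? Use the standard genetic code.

1

Position 1: none → 0 synonymous.
Position 2: none → 0 synonymous.
Position 3: CAG → 1 synonymous.
Total: 0 + 0 + 1 = 1.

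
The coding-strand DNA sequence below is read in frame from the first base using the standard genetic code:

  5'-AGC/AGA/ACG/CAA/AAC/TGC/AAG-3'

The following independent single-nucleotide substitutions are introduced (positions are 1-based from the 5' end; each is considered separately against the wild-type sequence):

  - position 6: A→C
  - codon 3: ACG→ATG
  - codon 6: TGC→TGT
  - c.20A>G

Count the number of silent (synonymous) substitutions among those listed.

1

Codon 2: AGA (Arg) → AGC (Ser) — missense.
Codon 3: ACG (Thr) → ATG (Met) — missense.
Codon 6: TGC (Cys) → TGT (Cys) — synonymous.
Codon 7: AAG (Lys) → AGG (Arg) — missense.
Synonymous: 1 of 4.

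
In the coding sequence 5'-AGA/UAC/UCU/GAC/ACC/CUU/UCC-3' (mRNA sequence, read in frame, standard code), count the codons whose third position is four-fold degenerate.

4

Codon 1 AGA (Arg): third position 2-fold.
Codon 2 UAC (Tyr): third position 2-fold.
Codon 3 UCU (Ser): third position 4-fold.
Codon 4 GAC (Asp): third position 2-fold.
Codon 5 ACC (Thr): third position 4-fold.
Codon 6 CUU (Leu): third position 4-fold.
Codon 7 UCC (Ser): third position 4-fold.
Four-fold degenerate third positions: 4.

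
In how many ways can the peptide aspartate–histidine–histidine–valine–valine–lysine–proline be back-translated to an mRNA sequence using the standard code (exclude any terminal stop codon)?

Asp: 2 codons.
His: 2 codons.
His: 2 codons.
Val: 4 codons.
Val: 4 codons.
Lys: 2 codons.
Pro: 4 codons.
2 × 2 × 2 × 4 × 4 × 2 × 4 = 1024.

1024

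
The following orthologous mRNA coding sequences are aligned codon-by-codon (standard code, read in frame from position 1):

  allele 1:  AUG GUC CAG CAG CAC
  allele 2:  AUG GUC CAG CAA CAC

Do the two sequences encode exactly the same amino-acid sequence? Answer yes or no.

Codon 1: AUG Met / AUG Met — identical.
Codon 2: GUC Val / GUC Val — identical.
Codon 3: CAG Gln / CAG Gln — identical.
Codon 4: CAG Gln / CAA Gln — synonymous.
Codon 5: CAC His / CAC His — identical.
Nonsynonymous differences: 0 → same protein.

yes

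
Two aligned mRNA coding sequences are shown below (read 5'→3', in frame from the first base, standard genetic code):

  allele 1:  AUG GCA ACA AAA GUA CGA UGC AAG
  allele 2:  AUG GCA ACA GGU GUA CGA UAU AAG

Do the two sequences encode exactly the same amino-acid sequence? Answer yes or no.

no

Codon 1: AUG Met / AUG Met — identical.
Codon 2: GCA Ala / GCA Ala — identical.
Codon 3: ACA Thr / ACA Thr — identical.
Codon 4: AAA Lys / GGU Gly — nonsynonymous.
Codon 5: GUA Val / GUA Val — identical.
Codon 6: CGA Arg / CGA Arg — identical.
Codon 7: UGC Cys / UAU Tyr — nonsynonymous.
Codon 8: AAG Lys / AAG Lys — identical.
Nonsynonymous differences: 2 → different protein.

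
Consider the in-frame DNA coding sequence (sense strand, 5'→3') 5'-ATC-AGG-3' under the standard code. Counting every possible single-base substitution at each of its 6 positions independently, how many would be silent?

4

Codon 1 (ATC, Ile): 2 synonymous substitutions.
Codon 2 (AGG, Arg): 2 synonymous substitutions.
Total: 2 + 2 = 4.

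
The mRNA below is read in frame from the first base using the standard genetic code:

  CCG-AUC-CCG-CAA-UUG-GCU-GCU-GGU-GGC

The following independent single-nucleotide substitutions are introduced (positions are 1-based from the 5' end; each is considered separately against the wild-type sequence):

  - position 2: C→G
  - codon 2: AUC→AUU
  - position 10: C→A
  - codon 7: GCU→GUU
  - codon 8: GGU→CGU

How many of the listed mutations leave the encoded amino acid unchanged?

1

Codon 1: CCG (Pro) → CGG (Arg) — missense.
Codon 2: AUC (Ile) → AUU (Ile) — synonymous.
Codon 4: CAA (Gln) → AAA (Lys) — missense.
Codon 7: GCU (Ala) → GUU (Val) — missense.
Codon 8: GGU (Gly) → CGU (Arg) — missense.
Synonymous: 1 of 5.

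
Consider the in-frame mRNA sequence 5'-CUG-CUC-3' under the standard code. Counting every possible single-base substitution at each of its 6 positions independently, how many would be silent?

7

Codon 1 (CUG, Leu): 4 synonymous substitutions.
Codon 2 (CUC, Leu): 3 synonymous substitutions.
Total: 4 + 3 = 7.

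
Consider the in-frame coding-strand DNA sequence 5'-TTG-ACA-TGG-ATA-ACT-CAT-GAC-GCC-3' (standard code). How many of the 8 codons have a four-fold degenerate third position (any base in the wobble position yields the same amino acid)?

3

Codon 1 TTG (Leu): third position 2-fold.
Codon 2 ACA (Thr): third position 4-fold.
Codon 3 TGG (Trp): third position 1-fold.
Codon 4 ATA (Ile): third position 3-fold.
Codon 5 ACT (Thr): third position 4-fold.
Codon 6 CAT (His): third position 2-fold.
Codon 7 GAC (Asp): third position 2-fold.
Codon 8 GCC (Ala): third position 4-fold.
Four-fold degenerate third positions: 3.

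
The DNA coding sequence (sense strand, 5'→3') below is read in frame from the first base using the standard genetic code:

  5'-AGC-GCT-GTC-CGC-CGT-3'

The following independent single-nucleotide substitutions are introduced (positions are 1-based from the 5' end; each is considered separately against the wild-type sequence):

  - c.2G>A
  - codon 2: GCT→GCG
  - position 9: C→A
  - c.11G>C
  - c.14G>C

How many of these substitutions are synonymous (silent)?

Codon 1: AGC (Ser) → AAC (Asn) — missense.
Codon 2: GCT (Ala) → GCG (Ala) — synonymous.
Codon 3: GTC (Val) → GTA (Val) — synonymous.
Codon 4: CGC (Arg) → CCC (Pro) — missense.
Codon 5: CGT (Arg) → CCT (Pro) — missense.
Synonymous: 2 of 5.

2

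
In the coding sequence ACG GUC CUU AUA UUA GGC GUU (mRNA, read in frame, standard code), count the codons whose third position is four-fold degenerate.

Codon 1 ACG (Thr): third position 4-fold.
Codon 2 GUC (Val): third position 4-fold.
Codon 3 CUU (Leu): third position 4-fold.
Codon 4 AUA (Ile): third position 3-fold.
Codon 5 UUA (Leu): third position 2-fold.
Codon 6 GGC (Gly): third position 4-fold.
Codon 7 GUU (Val): third position 4-fold.
Four-fold degenerate third positions: 5.

5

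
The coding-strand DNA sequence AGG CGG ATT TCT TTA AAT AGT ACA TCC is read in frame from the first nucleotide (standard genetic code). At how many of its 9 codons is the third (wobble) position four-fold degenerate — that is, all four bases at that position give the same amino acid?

Codon 1 AGG (Arg): third position 2-fold.
Codon 2 CGG (Arg): third position 4-fold.
Codon 3 ATT (Ile): third position 3-fold.
Codon 4 TCT (Ser): third position 4-fold.
Codon 5 TTA (Leu): third position 2-fold.
Codon 6 AAT (Asn): third position 2-fold.
Codon 7 AGT (Ser): third position 2-fold.
Codon 8 ACA (Thr): third position 4-fold.
Codon 9 TCC (Ser): third position 4-fold.
Four-fold degenerate third positions: 4.

4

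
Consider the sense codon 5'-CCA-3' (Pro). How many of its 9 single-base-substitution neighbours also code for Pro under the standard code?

3

Position 1: none → 0 synonymous.
Position 2: none → 0 synonymous.
Position 3: CCU, CCC, CCG → 3 synonymous.
Total: 0 + 0 + 3 = 3.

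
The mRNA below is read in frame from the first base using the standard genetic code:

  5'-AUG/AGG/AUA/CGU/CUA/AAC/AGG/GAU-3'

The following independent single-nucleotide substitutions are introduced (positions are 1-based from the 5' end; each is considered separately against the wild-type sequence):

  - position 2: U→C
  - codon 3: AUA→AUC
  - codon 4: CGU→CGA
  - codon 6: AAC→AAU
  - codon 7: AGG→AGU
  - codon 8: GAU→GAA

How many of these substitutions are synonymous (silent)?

3

Codon 1: AUG (Met) → ACG (Thr) — missense.
Codon 3: AUA (Ile) → AUC (Ile) — synonymous.
Codon 4: CGU (Arg) → CGA (Arg) — synonymous.
Codon 6: AAC (Asn) → AAU (Asn) — synonymous.
Codon 7: AGG (Arg) → AGU (Ser) — missense.
Codon 8: GAU (Asp) → GAA (Glu) — missense.
Synonymous: 3 of 6.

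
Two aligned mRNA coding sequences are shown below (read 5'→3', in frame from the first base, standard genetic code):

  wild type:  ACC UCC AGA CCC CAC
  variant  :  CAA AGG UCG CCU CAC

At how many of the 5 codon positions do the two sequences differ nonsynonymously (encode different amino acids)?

Codon 1: ACC Thr / CAA Gln — nonsynonymous.
Codon 2: UCC Ser / AGG Arg — nonsynonymous.
Codon 3: AGA Arg / UCG Ser — nonsynonymous.
Codon 4: CCC Pro / CCU Pro — synonymous.
Codon 5: CAC His / CAC His — identical.
Nonsynonymous differences: 3.

3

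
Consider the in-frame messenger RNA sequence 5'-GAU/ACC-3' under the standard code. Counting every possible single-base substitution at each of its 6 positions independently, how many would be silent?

4

Codon 1 (GAU, Asp): 1 synonymous substitution.
Codon 2 (ACC, Thr): 3 synonymous substitutions.
Total: 1 + 3 = 4.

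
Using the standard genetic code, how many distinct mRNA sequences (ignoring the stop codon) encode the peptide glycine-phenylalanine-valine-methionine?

32

Gly: 4 codons.
Phe: 2 codons.
Val: 4 codons.
Met: 1 codon.
4 × 2 × 4 × 1 = 32.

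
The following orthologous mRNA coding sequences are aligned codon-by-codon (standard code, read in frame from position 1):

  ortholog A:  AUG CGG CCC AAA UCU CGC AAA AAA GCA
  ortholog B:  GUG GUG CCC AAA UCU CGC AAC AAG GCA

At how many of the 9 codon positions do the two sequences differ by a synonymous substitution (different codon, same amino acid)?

1

Codon 1: AUG Met / GUG Val — nonsynonymous.
Codon 2: CGG Arg / GUG Val — nonsynonymous.
Codon 3: CCC Pro / CCC Pro — identical.
Codon 4: AAA Lys / AAA Lys — identical.
Codon 5: UCU Ser / UCU Ser — identical.
Codon 6: CGC Arg / CGC Arg — identical.
Codon 7: AAA Lys / AAC Asn — nonsynonymous.
Codon 8: AAA Lys / AAG Lys — synonymous.
Codon 9: GCA Ala / GCA Ala — identical.
Synonymous differences: 1.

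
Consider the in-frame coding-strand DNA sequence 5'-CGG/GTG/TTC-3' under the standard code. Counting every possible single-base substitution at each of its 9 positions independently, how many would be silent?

8

Codon 1 (CGG, Arg): 4 synonymous substitutions.
Codon 2 (GTG, Val): 3 synonymous substitutions.
Codon 3 (TTC, Phe): 1 synonymous substitution.
Total: 4 + 3 + 1 = 8.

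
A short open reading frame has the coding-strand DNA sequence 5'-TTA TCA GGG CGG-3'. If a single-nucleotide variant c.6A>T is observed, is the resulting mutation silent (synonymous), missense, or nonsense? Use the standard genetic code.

Position 6 falls in codon 2: TCA → Ser.
After the substitution the codon is TCT → Ser.
Both encode Ser, so the change is synonymous.

silent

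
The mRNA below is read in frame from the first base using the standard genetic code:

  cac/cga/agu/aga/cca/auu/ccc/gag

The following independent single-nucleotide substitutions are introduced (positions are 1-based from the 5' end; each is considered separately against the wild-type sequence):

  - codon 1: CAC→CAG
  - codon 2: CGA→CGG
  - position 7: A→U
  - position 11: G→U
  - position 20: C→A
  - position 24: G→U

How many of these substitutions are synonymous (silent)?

Codon 1: CAC (His) → CAG (Gln) — missense.
Codon 2: CGA (Arg) → CGG (Arg) — synonymous.
Codon 3: AGU (Ser) → UGU (Cys) — missense.
Codon 4: AGA (Arg) → AUA (Ile) — missense.
Codon 7: CCC (Pro) → CAC (His) — missense.
Codon 8: GAG (Glu) → GAU (Asp) — missense.
Synonymous: 1 of 6.

1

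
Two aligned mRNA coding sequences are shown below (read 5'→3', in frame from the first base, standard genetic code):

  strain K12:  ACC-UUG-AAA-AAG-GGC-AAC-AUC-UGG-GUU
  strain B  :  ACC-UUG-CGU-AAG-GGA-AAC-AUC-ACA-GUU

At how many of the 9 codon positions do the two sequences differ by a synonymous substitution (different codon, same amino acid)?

Codon 1: ACC Thr / ACC Thr — identical.
Codon 2: UUG Leu / UUG Leu — identical.
Codon 3: AAA Lys / CGU Arg — nonsynonymous.
Codon 4: AAG Lys / AAG Lys — identical.
Codon 5: GGC Gly / GGA Gly — synonymous.
Codon 6: AAC Asn / AAC Asn — identical.
Codon 7: AUC Ile / AUC Ile — identical.
Codon 8: UGG Trp / ACA Thr — nonsynonymous.
Codon 9: GUU Val / GUU Val — identical.
Synonymous differences: 1.

1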